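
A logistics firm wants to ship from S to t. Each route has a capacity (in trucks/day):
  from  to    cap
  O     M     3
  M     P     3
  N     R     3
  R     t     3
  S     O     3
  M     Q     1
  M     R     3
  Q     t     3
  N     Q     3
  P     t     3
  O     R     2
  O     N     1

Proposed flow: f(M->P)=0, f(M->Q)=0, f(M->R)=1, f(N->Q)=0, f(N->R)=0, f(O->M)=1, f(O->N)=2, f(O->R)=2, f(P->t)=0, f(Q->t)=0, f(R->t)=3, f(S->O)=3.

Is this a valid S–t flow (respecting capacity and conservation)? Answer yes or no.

No

Capacity violated on O->N: flow 2 > capacity 1.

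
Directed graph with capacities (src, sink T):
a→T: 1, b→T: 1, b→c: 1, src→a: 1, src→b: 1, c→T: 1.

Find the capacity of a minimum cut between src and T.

2

Max flow = 2 (via 2 augmenting paths).
In the residual at optimum, the set reachable from src is {src}.
Cut edges: src→b (cap 1), src→a (cap 1). Sum = 2.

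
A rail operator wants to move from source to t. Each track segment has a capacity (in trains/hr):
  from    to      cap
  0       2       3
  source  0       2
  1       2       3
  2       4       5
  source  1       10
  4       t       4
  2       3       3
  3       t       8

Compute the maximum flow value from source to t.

Augment source->1->2->4->t: bottleneck 3. Total 3.
Augment source->0->2->4->t: bottleneck 1. Total 4.
Augment source->0->2->3->t: bottleneck 1. Total 5.
No augmenting path remains in the residual graph.

5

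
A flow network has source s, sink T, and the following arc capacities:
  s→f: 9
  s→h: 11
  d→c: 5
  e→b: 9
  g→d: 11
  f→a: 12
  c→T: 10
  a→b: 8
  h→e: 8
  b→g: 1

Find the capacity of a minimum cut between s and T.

Max flow = 1 (via 1 augmenting path).
In the residual at optimum, the set reachable from s is {a, b, e, f, h, s}.
Cut edges: b→g (cap 1). Sum = 1.

1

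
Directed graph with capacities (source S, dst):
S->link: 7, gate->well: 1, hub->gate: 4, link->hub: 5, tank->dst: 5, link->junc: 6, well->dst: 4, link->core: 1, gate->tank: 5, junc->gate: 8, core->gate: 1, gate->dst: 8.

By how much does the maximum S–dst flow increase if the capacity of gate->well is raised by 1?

Original max flow = 7.
Edge gate->well does not cross the min cut (source side {S}), so extra capacity there cannot help.
New max flow = 7. Increase = 0.

0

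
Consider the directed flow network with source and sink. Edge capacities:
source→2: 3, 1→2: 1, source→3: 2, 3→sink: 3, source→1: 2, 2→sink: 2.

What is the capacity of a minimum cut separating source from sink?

4

Max flow = 4 (via 2 augmenting paths).
In the residual at optimum, the set reachable from source is {1, 2, source}.
Cut edges: source→3 (cap 2), 2→sink (cap 2). Sum = 4.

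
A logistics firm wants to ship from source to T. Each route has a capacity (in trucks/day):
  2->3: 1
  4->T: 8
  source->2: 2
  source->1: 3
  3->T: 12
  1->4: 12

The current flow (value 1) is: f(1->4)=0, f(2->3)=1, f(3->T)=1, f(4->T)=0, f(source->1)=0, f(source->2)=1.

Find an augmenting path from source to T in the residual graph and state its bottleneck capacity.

Residual along source->1->4->T: source->1: 3, 1->4: 12, 4->T: 8.
Bottleneck = min = 3.

source->1->4->T, bottleneck 3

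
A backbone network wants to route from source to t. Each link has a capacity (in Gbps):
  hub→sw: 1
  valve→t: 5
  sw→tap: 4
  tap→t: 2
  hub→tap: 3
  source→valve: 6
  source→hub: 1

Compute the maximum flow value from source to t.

6

Augment source→valve→t: bottleneck 5. Total 5.
Augment source→hub→tap→t: bottleneck 1. Total 6.
No augmenting path remains in the residual graph.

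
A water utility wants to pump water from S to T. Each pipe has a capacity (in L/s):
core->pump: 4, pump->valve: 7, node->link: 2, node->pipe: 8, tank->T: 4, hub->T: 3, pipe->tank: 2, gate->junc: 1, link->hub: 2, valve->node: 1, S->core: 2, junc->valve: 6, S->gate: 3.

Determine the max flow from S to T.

Augment S->gate->junc->valve->node->link->hub->T: bottleneck 1. Total 1.
No augmenting path remains in the residual graph.

1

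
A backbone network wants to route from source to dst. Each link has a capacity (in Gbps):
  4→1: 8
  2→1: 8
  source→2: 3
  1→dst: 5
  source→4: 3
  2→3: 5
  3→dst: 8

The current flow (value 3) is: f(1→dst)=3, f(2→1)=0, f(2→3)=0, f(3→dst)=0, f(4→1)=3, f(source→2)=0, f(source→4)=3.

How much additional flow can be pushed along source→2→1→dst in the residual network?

Residual capacities along the path: source→2: 3, 2→1: 8, 1→dst: 2.
Minimum is 2.

2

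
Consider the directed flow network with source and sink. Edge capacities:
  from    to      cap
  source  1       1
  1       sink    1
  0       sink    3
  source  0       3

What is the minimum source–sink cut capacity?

4

Max flow = 4 (via 2 augmenting paths).
In the residual at optimum, the set reachable from source is {source}.
Cut edges: source→1 (cap 1), source→0 (cap 3). Sum = 4.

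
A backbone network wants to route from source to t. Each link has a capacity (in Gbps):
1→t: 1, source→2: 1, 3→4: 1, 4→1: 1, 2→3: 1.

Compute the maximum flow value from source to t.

Augment source→2→3→4→1→t: bottleneck 1. Total 1.
No augmenting path remains in the residual graph.

1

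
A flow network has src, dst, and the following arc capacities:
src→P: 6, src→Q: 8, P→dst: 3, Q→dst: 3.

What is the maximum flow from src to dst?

Augment src→P→dst: bottleneck 3. Total 3.
Augment src→Q→dst: bottleneck 3. Total 6.
No augmenting path remains in the residual graph.

6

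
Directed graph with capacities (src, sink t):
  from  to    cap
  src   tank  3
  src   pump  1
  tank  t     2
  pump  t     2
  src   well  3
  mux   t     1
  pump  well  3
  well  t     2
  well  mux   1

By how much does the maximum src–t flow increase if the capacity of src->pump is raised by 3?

1

Original max flow = 6.
After raising cap(src->pump), augmenting paths through that edge carry 1 more unit.
New max flow = 7. Increase = 1.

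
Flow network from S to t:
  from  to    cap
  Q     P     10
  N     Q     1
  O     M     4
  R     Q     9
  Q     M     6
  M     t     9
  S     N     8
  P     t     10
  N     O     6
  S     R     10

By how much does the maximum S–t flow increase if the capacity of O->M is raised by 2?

Original max flow = 14.
After raising cap(O->M), augmenting paths through that edge carry 2 more units.
New max flow = 16. Increase = 2.

2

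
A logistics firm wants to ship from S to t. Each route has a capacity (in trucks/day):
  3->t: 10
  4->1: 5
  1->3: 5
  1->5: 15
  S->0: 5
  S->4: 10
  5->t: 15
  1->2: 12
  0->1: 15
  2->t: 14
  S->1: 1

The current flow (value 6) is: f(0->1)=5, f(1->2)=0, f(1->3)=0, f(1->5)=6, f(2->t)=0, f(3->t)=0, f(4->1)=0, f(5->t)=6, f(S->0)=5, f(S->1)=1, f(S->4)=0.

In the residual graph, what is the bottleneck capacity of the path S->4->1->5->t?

Residual capacities along the path: S->4: 10, 4->1: 5, 1->5: 9, 5->t: 9.
Minimum is 5.

5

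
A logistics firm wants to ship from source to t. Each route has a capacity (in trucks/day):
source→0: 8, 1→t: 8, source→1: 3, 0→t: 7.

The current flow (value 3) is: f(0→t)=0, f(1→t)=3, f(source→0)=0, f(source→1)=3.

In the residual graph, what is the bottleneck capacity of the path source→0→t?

7

Residual capacities along the path: source→0: 8, 0→t: 7.
Minimum is 7.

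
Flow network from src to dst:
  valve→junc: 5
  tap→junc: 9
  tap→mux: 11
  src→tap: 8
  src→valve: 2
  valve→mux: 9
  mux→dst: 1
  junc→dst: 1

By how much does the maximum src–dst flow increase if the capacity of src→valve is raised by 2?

Original max flow = 2.
Edge src→valve does not cross the min cut (source side {junc, mux, src, tap, valve}), so extra capacity there cannot help.
New max flow = 2. Increase = 0.

0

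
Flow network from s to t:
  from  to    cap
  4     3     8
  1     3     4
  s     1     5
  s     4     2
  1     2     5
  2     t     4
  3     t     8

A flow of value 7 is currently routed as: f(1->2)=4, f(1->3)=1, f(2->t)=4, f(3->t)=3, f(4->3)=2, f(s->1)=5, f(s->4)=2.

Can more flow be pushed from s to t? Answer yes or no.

Residual reachable from s: {s}; t is not reachable.
Saturated cut: s->1, s->4 with total capacity 7 = current flow value. Flow is maximum.

No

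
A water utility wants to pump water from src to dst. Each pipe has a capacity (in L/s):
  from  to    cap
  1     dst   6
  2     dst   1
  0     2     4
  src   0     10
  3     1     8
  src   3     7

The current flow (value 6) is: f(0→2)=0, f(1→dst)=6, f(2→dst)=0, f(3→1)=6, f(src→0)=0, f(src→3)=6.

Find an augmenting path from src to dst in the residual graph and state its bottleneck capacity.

src→0→2→dst, bottleneck 1

Residual along src→0→2→dst: src→0: 10, 0→2: 4, 2→dst: 1.
Bottleneck = min = 1.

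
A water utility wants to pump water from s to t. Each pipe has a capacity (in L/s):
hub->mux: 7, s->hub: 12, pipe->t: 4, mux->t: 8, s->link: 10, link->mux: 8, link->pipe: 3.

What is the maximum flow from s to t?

Augment s->hub->mux->t: bottleneck 7. Total 7.
Augment s->link->mux->t: bottleneck 1. Total 8.
Augment s->link->pipe->t: bottleneck 3. Total 11.
No augmenting path remains in the residual graph.

11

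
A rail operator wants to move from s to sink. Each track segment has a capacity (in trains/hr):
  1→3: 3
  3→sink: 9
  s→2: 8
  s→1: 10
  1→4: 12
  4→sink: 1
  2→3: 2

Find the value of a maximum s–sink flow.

Augment s→1→4→sink: bottleneck 1. Total 1.
Augment s→1→3→sink: bottleneck 3. Total 4.
Augment s→2→3→sink: bottleneck 2. Total 6.
No augmenting path remains in the residual graph.

6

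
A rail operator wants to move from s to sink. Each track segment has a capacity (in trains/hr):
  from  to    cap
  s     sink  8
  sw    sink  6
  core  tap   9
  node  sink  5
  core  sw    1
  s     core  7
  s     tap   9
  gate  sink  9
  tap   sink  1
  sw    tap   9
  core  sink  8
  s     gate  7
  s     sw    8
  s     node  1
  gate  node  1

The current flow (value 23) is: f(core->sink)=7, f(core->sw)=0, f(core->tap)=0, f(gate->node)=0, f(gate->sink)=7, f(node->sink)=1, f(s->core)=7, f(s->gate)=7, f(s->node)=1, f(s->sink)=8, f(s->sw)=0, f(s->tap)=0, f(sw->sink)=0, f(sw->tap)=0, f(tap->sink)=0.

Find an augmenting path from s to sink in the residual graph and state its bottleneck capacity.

Residual along s->sw->sink: s->sw: 8, sw->sink: 6.
Bottleneck = min = 6.

s->sw->sink, bottleneck 6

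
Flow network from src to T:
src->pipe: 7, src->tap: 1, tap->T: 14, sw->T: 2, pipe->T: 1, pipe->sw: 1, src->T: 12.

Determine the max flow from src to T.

15

Augment src->T: bottleneck 12. Total 12.
Augment src->pipe->T: bottleneck 1. Total 13.
Augment src->tap->T: bottleneck 1. Total 14.
Augment src->pipe->sw->T: bottleneck 1. Total 15.
No augmenting path remains in the residual graph.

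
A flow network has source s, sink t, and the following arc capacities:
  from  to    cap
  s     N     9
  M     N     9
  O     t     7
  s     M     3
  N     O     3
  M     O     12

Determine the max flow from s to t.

6

Augment s→M→O→t: bottleneck 3. Total 3.
Augment s→N→O→t: bottleneck 3. Total 6.
No augmenting path remains in the residual graph.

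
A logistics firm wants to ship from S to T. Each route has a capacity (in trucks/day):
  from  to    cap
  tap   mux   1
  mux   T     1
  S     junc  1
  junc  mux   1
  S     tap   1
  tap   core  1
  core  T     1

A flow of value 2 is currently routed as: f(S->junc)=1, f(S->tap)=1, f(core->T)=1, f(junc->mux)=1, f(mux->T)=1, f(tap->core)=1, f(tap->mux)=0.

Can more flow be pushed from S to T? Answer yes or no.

Residual reachable from S: {S}; T is not reachable.
Saturated cut: S->tap, S->junc with total capacity 2 = current flow value. Flow is maximum.

No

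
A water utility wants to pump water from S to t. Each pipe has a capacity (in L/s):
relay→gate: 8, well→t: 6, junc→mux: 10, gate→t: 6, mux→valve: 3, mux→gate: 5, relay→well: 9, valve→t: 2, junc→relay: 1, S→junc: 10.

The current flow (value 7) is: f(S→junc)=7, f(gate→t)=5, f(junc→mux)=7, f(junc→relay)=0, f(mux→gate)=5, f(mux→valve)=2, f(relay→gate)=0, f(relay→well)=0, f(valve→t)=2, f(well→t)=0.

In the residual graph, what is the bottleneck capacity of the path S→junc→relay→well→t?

Residual capacities along the path: S→junc: 3, junc→relay: 1, relay→well: 9, well→t: 6.
Minimum is 1.

1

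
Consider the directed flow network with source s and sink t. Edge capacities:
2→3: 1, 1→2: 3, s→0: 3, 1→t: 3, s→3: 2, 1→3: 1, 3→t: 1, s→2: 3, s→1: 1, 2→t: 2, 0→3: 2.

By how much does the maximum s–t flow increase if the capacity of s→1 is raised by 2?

Original max flow = 4.
After raising cap(s→1), augmenting paths through that edge carry 2 more units.
New max flow = 6. Increase = 2.

2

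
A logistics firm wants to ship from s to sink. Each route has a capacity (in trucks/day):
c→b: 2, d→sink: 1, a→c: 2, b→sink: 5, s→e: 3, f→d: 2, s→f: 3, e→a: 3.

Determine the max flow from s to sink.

3

Augment s→f→d→sink: bottleneck 1. Total 1.
Augment s→e→a→c→b→sink: bottleneck 2. Total 3.
No augmenting path remains in the residual graph.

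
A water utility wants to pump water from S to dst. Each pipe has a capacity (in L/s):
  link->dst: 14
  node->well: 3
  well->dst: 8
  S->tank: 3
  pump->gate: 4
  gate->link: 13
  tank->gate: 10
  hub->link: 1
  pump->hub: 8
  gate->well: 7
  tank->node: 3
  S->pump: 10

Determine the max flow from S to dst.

Augment S->tank->node->well->dst: bottleneck 3. Total 3.
Augment S->pump->gate->well->dst: bottleneck 4. Total 7.
Augment S->pump->hub->link->dst: bottleneck 1. Total 8.
No augmenting path remains in the residual graph.

8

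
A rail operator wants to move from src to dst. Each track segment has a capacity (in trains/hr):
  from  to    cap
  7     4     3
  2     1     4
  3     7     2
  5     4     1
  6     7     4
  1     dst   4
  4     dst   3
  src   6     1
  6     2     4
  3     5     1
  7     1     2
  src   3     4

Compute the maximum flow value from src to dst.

4

Augment src→6→2→1→dst: bottleneck 1. Total 1.
Augment src→3→7→1→dst: bottleneck 2. Total 3.
Augment src→3→5→4→dst: bottleneck 1. Total 4.
No augmenting path remains in the residual graph.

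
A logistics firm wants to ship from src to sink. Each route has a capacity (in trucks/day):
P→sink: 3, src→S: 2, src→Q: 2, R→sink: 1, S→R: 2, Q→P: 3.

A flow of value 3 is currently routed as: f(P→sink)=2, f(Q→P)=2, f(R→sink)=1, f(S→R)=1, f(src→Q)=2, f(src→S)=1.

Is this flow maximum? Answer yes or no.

Residual reachable from src: {R, S, src}; sink is not reachable.
Saturated cut: src→Q, R→sink with total capacity 3 = current flow value. Flow is maximum.

Yes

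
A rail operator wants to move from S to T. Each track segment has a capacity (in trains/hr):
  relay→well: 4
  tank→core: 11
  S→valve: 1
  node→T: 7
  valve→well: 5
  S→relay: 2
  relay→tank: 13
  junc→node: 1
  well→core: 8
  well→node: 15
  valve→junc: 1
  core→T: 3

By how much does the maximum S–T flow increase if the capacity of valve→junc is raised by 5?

Original max flow = 3.
Edge valve→junc does not cross the min cut (source side {S}), so extra capacity there cannot help.
New max flow = 3. Increase = 0.

0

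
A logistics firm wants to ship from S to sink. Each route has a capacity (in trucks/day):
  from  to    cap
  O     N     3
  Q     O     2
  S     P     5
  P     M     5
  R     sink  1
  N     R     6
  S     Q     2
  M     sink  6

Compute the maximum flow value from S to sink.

6

Augment S->P->M->sink: bottleneck 5. Total 5.
Augment S->Q->O->N->R->sink: bottleneck 1. Total 6.
No augmenting path remains in the residual graph.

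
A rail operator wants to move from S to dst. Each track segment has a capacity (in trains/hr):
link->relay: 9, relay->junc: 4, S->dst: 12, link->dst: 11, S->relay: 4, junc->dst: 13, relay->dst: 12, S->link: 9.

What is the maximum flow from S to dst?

Augment S->dst: bottleneck 12. Total 12.
Augment S->link->dst: bottleneck 9. Total 21.
Augment S->relay->dst: bottleneck 4. Total 25.
No augmenting path remains in the residual graph.

25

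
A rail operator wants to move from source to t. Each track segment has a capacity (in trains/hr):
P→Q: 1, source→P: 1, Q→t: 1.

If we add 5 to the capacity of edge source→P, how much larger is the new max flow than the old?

0

Original max flow = 1.
Even with extra capacity on source→P, another cut of capacity 1 remains binding.
New max flow = 1. Increase = 0.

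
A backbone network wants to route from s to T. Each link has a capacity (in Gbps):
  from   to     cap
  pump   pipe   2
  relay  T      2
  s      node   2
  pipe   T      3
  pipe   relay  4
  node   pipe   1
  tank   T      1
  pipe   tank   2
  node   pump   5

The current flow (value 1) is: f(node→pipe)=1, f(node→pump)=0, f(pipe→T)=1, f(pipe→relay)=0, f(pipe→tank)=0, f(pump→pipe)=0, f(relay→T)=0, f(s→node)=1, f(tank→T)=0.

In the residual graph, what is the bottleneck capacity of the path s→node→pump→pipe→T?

1

Residual capacities along the path: s→node: 1, node→pump: 5, pump→pipe: 2, pipe→T: 2.
Minimum is 1.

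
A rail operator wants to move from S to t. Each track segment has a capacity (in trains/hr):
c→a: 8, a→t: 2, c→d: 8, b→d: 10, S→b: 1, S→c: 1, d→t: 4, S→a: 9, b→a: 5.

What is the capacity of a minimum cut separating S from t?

Max flow = 4 (via 3 augmenting paths).
In the residual at optimum, the set reachable from S is {S, a}.
Cut edges: S→c (cap 1), S→b (cap 1), a→t (cap 2). Sum = 4.

4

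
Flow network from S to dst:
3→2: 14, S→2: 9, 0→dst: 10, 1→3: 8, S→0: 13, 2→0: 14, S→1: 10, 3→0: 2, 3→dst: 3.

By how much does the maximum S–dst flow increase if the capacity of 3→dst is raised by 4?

4

Original max flow = 13.
After raising cap(3→dst), augmenting paths through that edge carry 4 more units.
New max flow = 17. Increase = 4.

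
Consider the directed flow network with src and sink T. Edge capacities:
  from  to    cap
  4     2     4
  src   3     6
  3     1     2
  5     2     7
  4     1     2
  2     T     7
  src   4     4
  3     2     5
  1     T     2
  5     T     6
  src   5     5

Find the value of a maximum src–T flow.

14

Augment src→5→T: bottleneck 5. Total 5.
Augment src→4→1→T: bottleneck 2. Total 7.
Augment src→4→2→T: bottleneck 2. Total 9.
Augment src→3→2→T: bottleneck 5. Total 14.
No augmenting path remains in the residual graph.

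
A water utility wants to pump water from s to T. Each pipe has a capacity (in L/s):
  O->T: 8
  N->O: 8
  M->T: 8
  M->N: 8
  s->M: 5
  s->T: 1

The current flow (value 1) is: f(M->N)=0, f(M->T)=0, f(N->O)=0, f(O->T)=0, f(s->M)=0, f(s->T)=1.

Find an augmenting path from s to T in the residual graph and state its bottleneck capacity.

s->M->T, bottleneck 5

Residual along s->M->T: s->M: 5, M->T: 8.
Bottleneck = min = 5.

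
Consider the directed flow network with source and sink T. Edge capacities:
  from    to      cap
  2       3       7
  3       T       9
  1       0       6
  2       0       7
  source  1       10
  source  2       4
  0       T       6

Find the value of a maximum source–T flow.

10

Augment source→2→3→T: bottleneck 4. Total 4.
Augment source→1→0→T: bottleneck 6. Total 10.
No augmenting path remains in the residual graph.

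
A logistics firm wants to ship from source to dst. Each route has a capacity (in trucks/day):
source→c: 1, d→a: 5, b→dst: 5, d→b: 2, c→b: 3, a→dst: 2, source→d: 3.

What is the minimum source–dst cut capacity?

4

Max flow = 4 (via 3 augmenting paths).
In the residual at optimum, the set reachable from source is {source}.
Cut edges: source→c (cap 1), source→d (cap 3). Sum = 4.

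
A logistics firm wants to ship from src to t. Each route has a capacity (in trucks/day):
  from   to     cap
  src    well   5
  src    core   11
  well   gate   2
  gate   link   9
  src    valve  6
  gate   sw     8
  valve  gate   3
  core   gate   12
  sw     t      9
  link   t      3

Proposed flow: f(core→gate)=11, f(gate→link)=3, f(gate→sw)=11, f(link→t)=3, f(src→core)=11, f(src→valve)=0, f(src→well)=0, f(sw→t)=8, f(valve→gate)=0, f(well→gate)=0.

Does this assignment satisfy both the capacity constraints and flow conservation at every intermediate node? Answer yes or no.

No

Capacity violated on gate→sw: flow 11 > capacity 8.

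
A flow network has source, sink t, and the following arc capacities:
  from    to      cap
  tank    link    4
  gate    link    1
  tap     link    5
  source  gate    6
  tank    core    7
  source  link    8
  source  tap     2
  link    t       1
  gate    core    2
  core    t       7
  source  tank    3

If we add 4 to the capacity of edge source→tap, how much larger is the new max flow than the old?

Original max flow = 6.
Edge source→tap does not cross the min cut (source side {gate, link, source, tap}), so extra capacity there cannot help.
New max flow = 6. Increase = 0.

0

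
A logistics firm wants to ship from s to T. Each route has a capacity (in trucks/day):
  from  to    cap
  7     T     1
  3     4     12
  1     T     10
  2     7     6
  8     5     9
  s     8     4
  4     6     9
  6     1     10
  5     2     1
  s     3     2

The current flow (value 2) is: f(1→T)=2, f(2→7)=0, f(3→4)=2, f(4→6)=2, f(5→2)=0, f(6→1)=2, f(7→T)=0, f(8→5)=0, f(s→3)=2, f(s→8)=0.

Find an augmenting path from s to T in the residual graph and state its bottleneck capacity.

Residual along s→8→5→2→7→T: s→8: 4, 8→5: 9, 5→2: 1, 2→7: 6, 7→T: 1.
Bottleneck = min = 1.

s→8→5→2→7→T, bottleneck 1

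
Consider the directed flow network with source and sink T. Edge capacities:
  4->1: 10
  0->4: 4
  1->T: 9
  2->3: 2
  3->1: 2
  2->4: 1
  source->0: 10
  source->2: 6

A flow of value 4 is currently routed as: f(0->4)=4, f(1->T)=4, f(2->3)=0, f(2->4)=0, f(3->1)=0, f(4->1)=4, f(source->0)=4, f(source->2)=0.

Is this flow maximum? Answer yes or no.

Residual path source->2->4->1->T has bottleneck 1 > 0.
Pushing 1 along it raises the flow to 5, so the given flow is not maximum.

No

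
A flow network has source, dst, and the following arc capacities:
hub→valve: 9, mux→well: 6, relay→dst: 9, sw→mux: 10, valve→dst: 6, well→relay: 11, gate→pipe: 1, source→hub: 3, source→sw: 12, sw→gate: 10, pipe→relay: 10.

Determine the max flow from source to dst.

Augment source→hub→valve→dst: bottleneck 3. Total 3.
Augment source→sw→gate→pipe→relay→dst: bottleneck 1. Total 4.
Augment source→sw→mux→well→relay→dst: bottleneck 6. Total 10.
No augmenting path remains in the residual graph.

10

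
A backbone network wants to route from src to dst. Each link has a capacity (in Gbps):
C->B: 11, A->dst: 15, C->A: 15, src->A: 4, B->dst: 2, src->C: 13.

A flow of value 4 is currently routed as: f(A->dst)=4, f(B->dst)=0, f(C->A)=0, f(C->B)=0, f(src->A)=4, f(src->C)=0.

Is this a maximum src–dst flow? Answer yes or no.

Residual path src->C->A->dst has bottleneck 11 > 0.
Pushing 11 along it raises the flow to 15, so the given flow is not maximum.

No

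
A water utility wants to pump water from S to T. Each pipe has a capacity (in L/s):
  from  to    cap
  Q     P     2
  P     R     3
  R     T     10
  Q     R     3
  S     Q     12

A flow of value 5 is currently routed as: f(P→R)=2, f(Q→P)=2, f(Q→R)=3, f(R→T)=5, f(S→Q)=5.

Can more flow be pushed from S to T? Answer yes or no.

Residual reachable from S: {Q, S}; T is not reachable.
Saturated cut: Q→P, Q→R with total capacity 5 = current flow value. Flow is maximum.

No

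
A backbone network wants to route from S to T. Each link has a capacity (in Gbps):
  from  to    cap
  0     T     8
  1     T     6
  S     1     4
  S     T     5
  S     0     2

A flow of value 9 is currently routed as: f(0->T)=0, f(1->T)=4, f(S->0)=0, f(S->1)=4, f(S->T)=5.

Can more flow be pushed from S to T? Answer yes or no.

Yes

Residual path S->0->T has bottleneck 2 > 0.
Pushing 2 along it raises the flow to 11, so the given flow is not maximum.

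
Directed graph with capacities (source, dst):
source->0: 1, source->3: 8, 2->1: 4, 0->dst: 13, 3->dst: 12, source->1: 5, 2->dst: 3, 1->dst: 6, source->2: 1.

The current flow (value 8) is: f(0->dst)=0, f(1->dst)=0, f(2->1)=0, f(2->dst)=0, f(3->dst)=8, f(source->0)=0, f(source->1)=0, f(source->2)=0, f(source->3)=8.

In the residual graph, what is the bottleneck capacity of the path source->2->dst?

Residual capacities along the path: source->2: 1, 2->dst: 3.
Minimum is 1.

1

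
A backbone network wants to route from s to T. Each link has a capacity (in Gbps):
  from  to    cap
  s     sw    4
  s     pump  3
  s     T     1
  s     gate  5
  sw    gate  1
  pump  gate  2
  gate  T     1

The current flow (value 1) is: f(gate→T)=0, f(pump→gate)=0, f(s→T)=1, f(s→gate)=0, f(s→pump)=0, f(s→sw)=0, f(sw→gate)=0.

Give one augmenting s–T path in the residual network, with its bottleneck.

Residual along s→gate→T: s→gate: 5, gate→T: 1.
Bottleneck = min = 1.

s→gate→T, bottleneck 1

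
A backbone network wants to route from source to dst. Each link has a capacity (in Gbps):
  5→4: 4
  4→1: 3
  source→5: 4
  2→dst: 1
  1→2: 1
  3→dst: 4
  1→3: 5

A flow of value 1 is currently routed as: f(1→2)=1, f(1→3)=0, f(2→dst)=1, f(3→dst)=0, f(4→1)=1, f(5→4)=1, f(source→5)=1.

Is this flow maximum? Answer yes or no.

Residual path source→5→4→1→3→dst has bottleneck 2 > 0.
Pushing 2 along it raises the flow to 3, so the given flow is not maximum.

No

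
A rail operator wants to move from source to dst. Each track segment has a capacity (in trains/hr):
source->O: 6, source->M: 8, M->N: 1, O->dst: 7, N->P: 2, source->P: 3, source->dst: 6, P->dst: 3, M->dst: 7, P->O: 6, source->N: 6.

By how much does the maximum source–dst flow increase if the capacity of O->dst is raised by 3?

1

Original max flow = 23.
After raising cap(O->dst), augmenting paths through that edge carry 1 more unit.
New max flow = 24. Increase = 1.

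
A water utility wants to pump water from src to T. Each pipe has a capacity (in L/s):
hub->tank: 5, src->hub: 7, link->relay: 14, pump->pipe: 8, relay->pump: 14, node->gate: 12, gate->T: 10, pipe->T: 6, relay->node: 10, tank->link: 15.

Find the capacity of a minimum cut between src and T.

5

Max flow = 5 (via 1 augmenting path).
In the residual at optimum, the set reachable from src is {hub, src}.
Cut edges: hub->tank (cap 5). Sum = 5.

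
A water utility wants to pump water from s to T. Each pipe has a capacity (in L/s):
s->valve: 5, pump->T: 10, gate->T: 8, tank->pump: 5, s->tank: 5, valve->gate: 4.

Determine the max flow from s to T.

9

Augment s->tank->pump->T: bottleneck 5. Total 5.
Augment s->valve->gate->T: bottleneck 4. Total 9.
No augmenting path remains in the residual graph.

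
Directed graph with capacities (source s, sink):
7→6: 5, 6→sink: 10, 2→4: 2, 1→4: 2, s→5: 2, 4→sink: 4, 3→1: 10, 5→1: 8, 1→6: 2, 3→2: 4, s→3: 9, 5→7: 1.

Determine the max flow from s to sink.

7

Augment s→3→2→4→sink: bottleneck 2. Total 2.
Augment s→3→1→4→sink: bottleneck 2. Total 4.
Augment s→3→1→6→sink: bottleneck 2. Total 6.
Augment s→5→7→6→sink: bottleneck 1. Total 7.
No augmenting path remains in the residual graph.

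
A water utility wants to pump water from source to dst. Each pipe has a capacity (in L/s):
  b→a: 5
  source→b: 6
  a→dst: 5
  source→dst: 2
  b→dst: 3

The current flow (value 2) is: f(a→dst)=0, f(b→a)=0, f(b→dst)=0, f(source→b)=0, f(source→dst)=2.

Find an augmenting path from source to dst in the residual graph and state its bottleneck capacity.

source→b→dst, bottleneck 3

Residual along source→b→dst: source→b: 6, b→dst: 3.
Bottleneck = min = 3.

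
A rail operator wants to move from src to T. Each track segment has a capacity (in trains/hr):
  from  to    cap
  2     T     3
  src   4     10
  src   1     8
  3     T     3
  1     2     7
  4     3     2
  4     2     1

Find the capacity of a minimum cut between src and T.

5

Max flow = 5 (via 3 augmenting paths).
In the residual at optimum, the set reachable from src is {1, 2, 4, src}.
Cut edges: 4→3 (cap 2), 2→T (cap 3). Sum = 5.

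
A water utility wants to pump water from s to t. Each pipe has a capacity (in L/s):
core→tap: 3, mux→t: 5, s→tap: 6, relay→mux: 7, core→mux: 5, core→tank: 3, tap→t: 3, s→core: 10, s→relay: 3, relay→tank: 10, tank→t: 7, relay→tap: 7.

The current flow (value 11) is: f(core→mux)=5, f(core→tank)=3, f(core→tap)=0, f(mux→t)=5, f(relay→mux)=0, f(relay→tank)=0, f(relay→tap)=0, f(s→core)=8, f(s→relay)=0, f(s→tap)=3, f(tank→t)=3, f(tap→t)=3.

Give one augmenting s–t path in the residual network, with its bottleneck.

Residual along s→relay→tank→t: s→relay: 3, relay→tank: 10, tank→t: 4.
Bottleneck = min = 3.

s→relay→tank→t, bottleneck 3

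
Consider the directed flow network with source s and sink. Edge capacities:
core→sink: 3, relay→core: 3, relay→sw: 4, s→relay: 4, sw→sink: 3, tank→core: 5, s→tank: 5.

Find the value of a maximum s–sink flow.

Augment s→relay→sw→sink: bottleneck 3. Total 3.
Augment s→relay→core→sink: bottleneck 1. Total 4.
Augment s→tank→core→sink: bottleneck 2. Total 6.
No augmenting path remains in the residual graph.

6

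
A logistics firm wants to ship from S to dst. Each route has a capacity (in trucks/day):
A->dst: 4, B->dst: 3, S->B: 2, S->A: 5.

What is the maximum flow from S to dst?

Augment S->B->dst: bottleneck 2. Total 2.
Augment S->A->dst: bottleneck 4. Total 6.
No augmenting path remains in the residual graph.

6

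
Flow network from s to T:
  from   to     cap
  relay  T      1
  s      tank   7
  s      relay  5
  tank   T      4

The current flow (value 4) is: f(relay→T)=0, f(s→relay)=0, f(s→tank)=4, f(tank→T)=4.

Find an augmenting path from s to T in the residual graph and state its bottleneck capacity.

Residual along s→relay→T: s→relay: 5, relay→T: 1.
Bottleneck = min = 1.

s→relay→T, bottleneck 1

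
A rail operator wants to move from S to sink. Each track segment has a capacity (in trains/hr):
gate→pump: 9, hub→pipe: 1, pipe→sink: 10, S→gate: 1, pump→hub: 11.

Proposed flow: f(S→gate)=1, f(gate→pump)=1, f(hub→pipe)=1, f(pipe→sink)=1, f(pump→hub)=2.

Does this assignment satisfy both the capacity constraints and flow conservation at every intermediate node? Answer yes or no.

Conservation fails at pump: inflow 1 ≠ outflow 2.

No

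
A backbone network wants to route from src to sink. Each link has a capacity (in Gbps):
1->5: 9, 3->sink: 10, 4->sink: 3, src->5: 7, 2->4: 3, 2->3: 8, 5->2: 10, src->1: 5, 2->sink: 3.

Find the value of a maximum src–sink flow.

Augment src->5->2->sink: bottleneck 3. Total 3.
Augment src->5->2->3->sink: bottleneck 4. Total 7.
Augment src->1->5->2->3->sink: bottleneck 3. Total 10.
No augmenting path remains in the residual graph.

10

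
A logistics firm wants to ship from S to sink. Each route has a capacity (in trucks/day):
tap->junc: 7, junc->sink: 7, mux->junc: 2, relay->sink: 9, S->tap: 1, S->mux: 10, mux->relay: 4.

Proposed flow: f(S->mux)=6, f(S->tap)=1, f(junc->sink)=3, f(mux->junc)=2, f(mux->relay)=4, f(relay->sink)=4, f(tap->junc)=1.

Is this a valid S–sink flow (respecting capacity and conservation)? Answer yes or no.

Yes

Every edge has 0 ≤ f(e) ≤ cap(e).
At each intermediate node, inflow equals outflow.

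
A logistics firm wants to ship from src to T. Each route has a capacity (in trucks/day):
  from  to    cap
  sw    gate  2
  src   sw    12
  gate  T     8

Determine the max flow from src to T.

Augment src→sw→gate→T: bottleneck 2. Total 2.
No augmenting path remains in the residual graph.

2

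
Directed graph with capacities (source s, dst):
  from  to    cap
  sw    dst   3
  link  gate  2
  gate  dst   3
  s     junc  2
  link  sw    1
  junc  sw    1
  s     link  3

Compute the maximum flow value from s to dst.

Augment s->junc->sw->dst: bottleneck 1. Total 1.
Augment s->link->sw->dst: bottleneck 1. Total 2.
Augment s->link->gate->dst: bottleneck 2. Total 4.
No augmenting path remains in the residual graph.

4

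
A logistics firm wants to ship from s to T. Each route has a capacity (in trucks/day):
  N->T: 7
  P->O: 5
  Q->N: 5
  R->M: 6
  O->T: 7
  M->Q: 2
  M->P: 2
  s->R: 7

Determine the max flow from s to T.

4

Augment s->R->M->P->O->T: bottleneck 2. Total 2.
Augment s->R->M->Q->N->T: bottleneck 2. Total 4.
No augmenting path remains in the residual graph.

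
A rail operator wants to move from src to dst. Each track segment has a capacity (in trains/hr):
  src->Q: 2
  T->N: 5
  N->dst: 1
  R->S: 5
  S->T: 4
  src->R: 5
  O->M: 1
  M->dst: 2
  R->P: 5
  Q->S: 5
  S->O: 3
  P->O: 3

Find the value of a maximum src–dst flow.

Augment src->R->S->T->N->dst: bottleneck 1. Total 1.
Augment src->R->S->O->M->dst: bottleneck 1. Total 2.
No augmenting path remains in the residual graph.

2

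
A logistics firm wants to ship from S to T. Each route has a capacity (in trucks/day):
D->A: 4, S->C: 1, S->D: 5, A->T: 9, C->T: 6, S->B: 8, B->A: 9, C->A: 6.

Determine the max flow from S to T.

Augment S->C->T: bottleneck 1. Total 1.
Augment S->B->A->T: bottleneck 8. Total 9.
Augment S->D->A->T: bottleneck 1. Total 10.
No augmenting path remains in the residual graph.

10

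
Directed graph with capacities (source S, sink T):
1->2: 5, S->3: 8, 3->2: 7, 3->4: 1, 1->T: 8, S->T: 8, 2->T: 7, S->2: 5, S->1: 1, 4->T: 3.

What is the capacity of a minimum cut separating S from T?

Max flow = 17 (via 5 augmenting paths).
In the residual at optimum, the set reachable from S is {2, 3, S}.
Cut edges: S->1 (cap 1), S->T (cap 8), 3->4 (cap 1), 2->T (cap 7). Sum = 17.

17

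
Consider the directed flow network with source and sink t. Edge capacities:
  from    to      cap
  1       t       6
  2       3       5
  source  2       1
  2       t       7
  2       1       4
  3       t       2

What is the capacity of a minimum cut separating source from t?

1

Max flow = 1 (via 1 augmenting path).
In the residual at optimum, the set reachable from source is {source}.
Cut edges: source->2 (cap 1). Sum = 1.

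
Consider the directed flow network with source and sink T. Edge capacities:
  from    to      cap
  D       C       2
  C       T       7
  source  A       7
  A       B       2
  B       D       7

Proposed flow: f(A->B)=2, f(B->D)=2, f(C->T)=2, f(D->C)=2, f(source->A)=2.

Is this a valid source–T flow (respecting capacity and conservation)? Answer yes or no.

Every edge has 0 ≤ f(e) ≤ cap(e).
At each intermediate node, inflow equals outflow.

Yes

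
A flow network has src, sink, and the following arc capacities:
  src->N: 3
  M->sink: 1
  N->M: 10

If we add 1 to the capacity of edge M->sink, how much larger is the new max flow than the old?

1

Original max flow = 1.
After raising cap(M->sink), augmenting paths through that edge carry 1 more unit.
New max flow = 2. Increase = 1.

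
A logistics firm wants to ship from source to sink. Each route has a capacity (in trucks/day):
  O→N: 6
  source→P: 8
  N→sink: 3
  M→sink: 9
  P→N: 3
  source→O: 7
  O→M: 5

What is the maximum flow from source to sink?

Augment source→P→N→sink: bottleneck 3. Total 3.
Augment source→O→M→sink: bottleneck 5. Total 8.
No augmenting path remains in the residual graph.

8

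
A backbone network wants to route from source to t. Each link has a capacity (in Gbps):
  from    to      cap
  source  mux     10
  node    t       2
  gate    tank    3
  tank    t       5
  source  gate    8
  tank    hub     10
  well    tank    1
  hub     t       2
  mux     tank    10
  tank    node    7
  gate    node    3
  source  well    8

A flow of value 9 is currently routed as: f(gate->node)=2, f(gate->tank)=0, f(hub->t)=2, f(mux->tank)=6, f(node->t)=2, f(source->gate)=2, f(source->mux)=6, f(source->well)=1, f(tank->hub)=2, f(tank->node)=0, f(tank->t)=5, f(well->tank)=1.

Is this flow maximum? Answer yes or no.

Residual reachable from source: {gate, hub, mux, node, source, tank, well}; t is not reachable.
Saturated cut: tank->t, hub->t, node->t with total capacity 9 = current flow value. Flow is maximum.

Yes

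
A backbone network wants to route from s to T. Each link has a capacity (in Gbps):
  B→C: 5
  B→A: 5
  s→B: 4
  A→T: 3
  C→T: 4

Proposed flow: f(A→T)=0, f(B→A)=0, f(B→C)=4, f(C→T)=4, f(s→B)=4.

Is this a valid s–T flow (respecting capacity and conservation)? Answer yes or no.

Yes

Every edge has 0 ≤ f(e) ≤ cap(e).
At each intermediate node, inflow equals outflow.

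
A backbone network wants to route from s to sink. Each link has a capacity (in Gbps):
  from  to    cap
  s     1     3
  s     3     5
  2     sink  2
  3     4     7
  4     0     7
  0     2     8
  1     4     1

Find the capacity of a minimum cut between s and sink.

Max flow = 2 (via 2 augmenting paths).
In the residual at optimum, the set reachable from s is {0, 1, 2, 3, 4, s}.
Cut edges: 2->sink (cap 2). Sum = 2.

2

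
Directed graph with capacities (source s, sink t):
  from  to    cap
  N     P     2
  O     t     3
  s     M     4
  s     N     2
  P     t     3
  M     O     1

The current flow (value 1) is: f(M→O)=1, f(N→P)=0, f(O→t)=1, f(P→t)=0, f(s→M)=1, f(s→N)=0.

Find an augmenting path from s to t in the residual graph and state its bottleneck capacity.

s→N→P→t, bottleneck 2

Residual along s→N→P→t: s→N: 2, N→P: 2, P→t: 3.
Bottleneck = min = 2.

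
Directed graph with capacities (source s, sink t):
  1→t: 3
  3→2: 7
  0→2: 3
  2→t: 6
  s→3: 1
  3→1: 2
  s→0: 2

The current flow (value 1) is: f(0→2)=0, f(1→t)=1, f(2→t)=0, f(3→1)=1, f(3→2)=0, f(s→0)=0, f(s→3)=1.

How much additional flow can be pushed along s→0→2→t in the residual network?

Residual capacities along the path: s→0: 2, 0→2: 3, 2→t: 6.
Minimum is 2.

2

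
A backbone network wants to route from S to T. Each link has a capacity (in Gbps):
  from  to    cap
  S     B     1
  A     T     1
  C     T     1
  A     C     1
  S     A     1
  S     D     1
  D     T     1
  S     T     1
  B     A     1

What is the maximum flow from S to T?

4

Augment S→T: bottleneck 1. Total 1.
Augment S→D→T: bottleneck 1. Total 2.
Augment S→A→T: bottleneck 1. Total 3.
Augment S→B→A→C→T: bottleneck 1. Total 4.
No augmenting path remains in the residual graph.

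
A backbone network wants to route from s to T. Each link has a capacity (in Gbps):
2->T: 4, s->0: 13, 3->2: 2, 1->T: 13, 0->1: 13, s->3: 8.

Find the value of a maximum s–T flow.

15

Augment s->3->2->T: bottleneck 2. Total 2.
Augment s->0->1->T: bottleneck 13. Total 15.
No augmenting path remains in the residual graph.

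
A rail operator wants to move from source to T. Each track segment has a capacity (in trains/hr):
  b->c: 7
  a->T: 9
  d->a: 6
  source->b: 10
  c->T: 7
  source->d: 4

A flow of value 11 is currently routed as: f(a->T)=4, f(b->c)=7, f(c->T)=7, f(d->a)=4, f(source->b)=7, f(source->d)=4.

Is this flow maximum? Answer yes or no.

Yes

Residual reachable from source: {b, source}; T is not reachable.
Saturated cut: b->c, source->d with total capacity 11 = current flow value. Flow is maximum.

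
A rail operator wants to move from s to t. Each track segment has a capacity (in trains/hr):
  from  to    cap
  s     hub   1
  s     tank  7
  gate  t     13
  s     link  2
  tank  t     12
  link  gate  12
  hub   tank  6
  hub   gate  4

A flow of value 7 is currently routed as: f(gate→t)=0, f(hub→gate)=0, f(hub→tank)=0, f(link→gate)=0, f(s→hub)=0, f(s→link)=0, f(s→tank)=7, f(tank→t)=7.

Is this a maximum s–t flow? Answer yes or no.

Residual path s→hub→gate→t has bottleneck 1 > 0.
Pushing 1 along it raises the flow to 8, so the given flow is not maximum.

No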